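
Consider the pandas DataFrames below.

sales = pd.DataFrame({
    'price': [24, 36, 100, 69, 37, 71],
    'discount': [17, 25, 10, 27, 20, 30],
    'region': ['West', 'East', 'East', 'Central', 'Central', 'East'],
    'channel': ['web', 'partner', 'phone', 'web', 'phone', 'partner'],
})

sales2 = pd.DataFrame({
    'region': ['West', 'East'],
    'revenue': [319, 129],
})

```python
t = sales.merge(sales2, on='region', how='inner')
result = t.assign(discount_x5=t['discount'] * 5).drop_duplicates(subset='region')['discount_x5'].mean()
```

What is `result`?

merge on 'region' (how='inner') → 4 rows:
   price  discount region  channel  revenue
0     24        17   West      web      319
1     36        25   East  partner      129
2    100        10   East    phone      129
3     71        30   East  partner      129
add column discount_x5 = t['discount'] * 5:
   price  discount region  channel  revenue  discount_x5
0     24        17   West      web      319           85
1     36        25   East  partner      129          125
2    100        10   East    phone      129           50
3     71        30   East  partner      129          150
drop duplicate region (keep=first):
   price  discount region  channel  revenue  discount_x5
0     24        17   West      web      319           85
1     36        25   East  partner      129          125
Finally, mean of column 'discount_x5' = 105.0.

105.0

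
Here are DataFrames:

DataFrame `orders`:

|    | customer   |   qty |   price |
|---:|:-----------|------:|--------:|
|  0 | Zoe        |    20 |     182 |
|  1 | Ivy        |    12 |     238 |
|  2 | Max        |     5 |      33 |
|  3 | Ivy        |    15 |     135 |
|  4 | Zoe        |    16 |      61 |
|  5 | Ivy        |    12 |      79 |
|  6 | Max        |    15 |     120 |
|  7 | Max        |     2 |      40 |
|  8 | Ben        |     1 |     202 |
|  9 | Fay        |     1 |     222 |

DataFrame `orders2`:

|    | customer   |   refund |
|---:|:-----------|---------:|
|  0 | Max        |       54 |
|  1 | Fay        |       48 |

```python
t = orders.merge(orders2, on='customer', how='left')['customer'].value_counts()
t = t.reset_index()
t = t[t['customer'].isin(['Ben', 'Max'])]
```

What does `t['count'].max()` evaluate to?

3

merge on 'customer' (how='left') → 10 rows:
  customer  qty  price  refund
0      Zoe   20    182     NaN
1      Ivy   12    238     NaN
2      Max    5     33    54.0
3      Ivy   15    135     NaN
4      Zoe   16     61     NaN
5      Ivy   12     79     NaN
6      Max   15    120    54.0
7      Max    2     40    54.0
8      Ben    1    202     NaN
9      Fay    1    222    48.0
value_counts of customer:
customer
Ivy    3
Max    3
Zoe    2
Ben    1
Fay    1
Name: count, dtype: int64
reset_index():
  customer  count
0      Ivy      3
1      Max      3
2      Zoe      2
3      Ben      1
4      Fay      1
filter rows where customer in ['Ben', 'Max']:
  customer  count
1      Max      3
3      Ben      1
So max() = 3.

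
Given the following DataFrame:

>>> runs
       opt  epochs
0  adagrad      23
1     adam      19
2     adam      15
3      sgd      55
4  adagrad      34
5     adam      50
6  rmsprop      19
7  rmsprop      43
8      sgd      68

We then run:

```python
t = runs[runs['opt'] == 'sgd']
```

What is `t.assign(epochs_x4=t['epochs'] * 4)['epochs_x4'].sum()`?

492

filter rows where opt == 'sgd':
   opt  epochs
3  sgd      55
8  sgd      68
add column epochs_x4 = t['epochs'] * 4:
   opt  epochs  epochs_x4
3  sgd      55        220
8  sgd      68        272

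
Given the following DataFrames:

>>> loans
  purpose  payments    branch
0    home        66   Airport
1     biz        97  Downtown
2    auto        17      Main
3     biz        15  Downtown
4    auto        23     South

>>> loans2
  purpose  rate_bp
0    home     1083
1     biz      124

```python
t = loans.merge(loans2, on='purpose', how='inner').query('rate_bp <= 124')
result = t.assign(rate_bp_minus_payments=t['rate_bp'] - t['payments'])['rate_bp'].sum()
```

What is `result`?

248

merge on 'purpose' (how='inner') → 3 rows:
  purpose  payments    branch  rate_bp
0    home        66   Airport     1083
1     biz        97  Downtown      124
2     biz        15  Downtown      124
filter rows where rate_bp <= 124:
  purpose  payments    branch  rate_bp
1     biz        97  Downtown      124
2     biz        15  Downtown      124
add column rate_bp_minus_payments = t['rate_bp'] - t['payments']:
  purpose  payments    branch  rate_bp  rate_bp_minus_payments
1     biz        97  Downtown      124                      27
2     biz        15  Downtown      124                     109
sum of column 'rate_bp' → 248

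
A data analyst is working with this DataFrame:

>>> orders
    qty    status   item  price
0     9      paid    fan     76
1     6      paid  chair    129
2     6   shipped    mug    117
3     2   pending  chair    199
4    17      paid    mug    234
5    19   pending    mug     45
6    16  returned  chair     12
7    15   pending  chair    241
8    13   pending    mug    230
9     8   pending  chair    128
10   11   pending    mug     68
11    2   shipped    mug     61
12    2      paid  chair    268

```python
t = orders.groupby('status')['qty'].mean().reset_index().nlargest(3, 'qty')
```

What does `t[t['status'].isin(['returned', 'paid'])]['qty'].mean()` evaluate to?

12.25

group by status, mean of qty:
status
paid         8.500000
pending     11.333333
returned    16.000000
shipped      4.000000
Name: qty, dtype: float64
reset_index():
     status        qty
0      paid   8.500000
1   pending  11.333333
2  returned  16.000000
3   shipped   4.000000
take 3 rows with largest qty:
     status        qty
2  returned  16.000000
1   pending  11.333333
0      paid   8.500000
filter rows where status in ['returned', 'paid']:
     status   qty
2  returned  16.0
0      paid   8.5
Taking the mean of column 'qty' gives 12.25.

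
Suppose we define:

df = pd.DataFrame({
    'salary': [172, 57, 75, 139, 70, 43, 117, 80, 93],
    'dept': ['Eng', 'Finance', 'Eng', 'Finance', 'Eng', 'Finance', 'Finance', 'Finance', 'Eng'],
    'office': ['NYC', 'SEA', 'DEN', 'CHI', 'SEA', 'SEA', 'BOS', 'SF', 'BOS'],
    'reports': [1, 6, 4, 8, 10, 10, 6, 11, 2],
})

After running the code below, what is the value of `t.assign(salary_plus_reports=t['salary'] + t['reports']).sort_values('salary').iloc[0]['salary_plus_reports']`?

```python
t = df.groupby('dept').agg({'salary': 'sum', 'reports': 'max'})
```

420

group by dept: sum(salary), max(reports):
         salary  reports
dept                    
Eng         410       10
Finance     436       11
add column salary_plus_reports = t['salary'] + t['reports']:
         salary  reports  salary_plus_reports
dept                                         
Eng         410       10                  420
Finance     436       11                  447
sort by salary:
         salary  reports  salary_plus_reports
dept                                         
Eng         410       10                  420
Finance     436       11                  447
Reading off the value at position 0, column 'salary_plus_reports', we get 420.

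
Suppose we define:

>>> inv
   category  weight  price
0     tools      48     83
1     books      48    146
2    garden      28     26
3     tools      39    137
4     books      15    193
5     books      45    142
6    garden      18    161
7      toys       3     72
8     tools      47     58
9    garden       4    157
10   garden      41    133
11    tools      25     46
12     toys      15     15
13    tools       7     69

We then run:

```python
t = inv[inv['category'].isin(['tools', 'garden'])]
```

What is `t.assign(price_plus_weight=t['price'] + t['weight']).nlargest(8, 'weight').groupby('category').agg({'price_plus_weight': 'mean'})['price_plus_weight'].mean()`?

filter rows where category in ['tools', 'garden']:
   category  weight  price
0     tools      48     83
2    garden      28     26
3     tools      39    137
6    garden      18    161
8     tools      47     58
9    garden       4    157
10   garden      41    133
11    tools      25     46
13    tools       7     69
add column price_plus_weight = t['price'] + t['weight']:
   category  weight  price  price_plus_weight
0     tools      48     83                131
2    garden      28     26                 54
3     tools      39    137                176
6    garden      18    161                179
8     tools      47     58                105
9    garden       4    157                161
10   garden      41    133                174
11    tools      25     46                 71
13    tools       7     69                 76
take 8 rows with largest weight:
   category  weight  price  price_plus_weight
0     tools      48     83                131
8     tools      47     58                105
10   garden      41    133                174
3     tools      39    137                176
2    garden      28     26                 54
11    tools      25     46                 71
6    garden      18    161                179
13    tools       7     69                 76
group by category, mean of price_plus_weight:
          price_plus_weight
category                   
garden           135.666667
tools            111.800000
Then the mean of column 'price_plus_weight': 123.733333333

123.733333333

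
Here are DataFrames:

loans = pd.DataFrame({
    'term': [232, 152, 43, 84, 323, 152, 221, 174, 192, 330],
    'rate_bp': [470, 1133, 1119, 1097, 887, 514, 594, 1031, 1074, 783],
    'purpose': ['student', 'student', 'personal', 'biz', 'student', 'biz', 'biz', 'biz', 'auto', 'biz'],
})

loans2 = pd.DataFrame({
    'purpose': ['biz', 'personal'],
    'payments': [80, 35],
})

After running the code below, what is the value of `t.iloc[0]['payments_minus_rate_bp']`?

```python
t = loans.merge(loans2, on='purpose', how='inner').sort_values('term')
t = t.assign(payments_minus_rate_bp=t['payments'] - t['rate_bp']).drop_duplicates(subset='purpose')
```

-1084

merge on 'purpose' (how='inner') → 6 rows:
   term  rate_bp   purpose  payments
0    43     1119  personal        35
1    84     1097       biz        80
2   152      514       biz        80
3   221      594       biz        80
4   174     1031       biz        80
5   330      783       biz        80
sort by term:
   term  rate_bp   purpose  payments
0    43     1119  personal        35
1    84     1097       biz        80
2   152      514       biz        80
4   174     1031       biz        80
3   221      594       biz        80
5   330      783       biz        80
add column payments_minus_rate_bp = t['payments'] - t['rate_bp']:
   term  rate_bp   purpose  payments  payments_minus_rate_bp
0    43     1119  personal        35                   -1084
1    84     1097       biz        80                   -1017
2   152      514       biz        80                    -434
4   174     1031       biz        80                    -951
3   221      594       biz        80                    -514
5   330      783       biz        80                    -703
drop duplicate purpose (keep=first):
   term  rate_bp   purpose  payments  payments_minus_rate_bp
0    43     1119  personal        35                   -1084
1    84     1097       biz        80                   -1017
Taking the value at position 0, column 'payments_minus_rate_bp' gives -1084.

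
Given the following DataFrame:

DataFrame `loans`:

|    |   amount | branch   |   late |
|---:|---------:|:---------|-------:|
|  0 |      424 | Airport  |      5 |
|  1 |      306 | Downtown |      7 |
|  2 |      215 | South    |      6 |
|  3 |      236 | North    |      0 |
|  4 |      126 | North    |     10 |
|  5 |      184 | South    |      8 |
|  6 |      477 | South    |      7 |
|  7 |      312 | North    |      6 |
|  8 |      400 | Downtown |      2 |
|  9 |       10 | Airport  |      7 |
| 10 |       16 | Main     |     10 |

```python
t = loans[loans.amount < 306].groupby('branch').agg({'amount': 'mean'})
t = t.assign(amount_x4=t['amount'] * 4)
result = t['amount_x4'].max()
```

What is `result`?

798.0

filter rows where amount < 306:
    amount   branch  late
2      215    South     6
3      236    North     0
4      126    North    10
5      184    South     8
9       10  Airport     7
10      16     Main    10
group by branch, mean of amount:
         amount
branch         
Airport    10.0
Main       16.0
North     181.0
South     199.5
add column amount_x4 = t['amount'] * 4:
         amount  amount_x4
branch                    
Airport    10.0       40.0
Main       16.0       64.0
North     181.0      724.0
South     199.5      798.0
Reading off the max of column 'amount_x4', we get 798.0.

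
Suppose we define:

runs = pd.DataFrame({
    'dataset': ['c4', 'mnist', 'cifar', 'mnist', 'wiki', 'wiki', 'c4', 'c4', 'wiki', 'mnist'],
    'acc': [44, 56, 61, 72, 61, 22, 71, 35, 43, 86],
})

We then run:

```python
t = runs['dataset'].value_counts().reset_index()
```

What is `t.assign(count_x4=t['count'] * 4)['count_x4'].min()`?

value_counts of dataset:
dataset
c4       3
mnist    3
wiki     3
cifar    1
Name: count, dtype: int64
reset_index():
  dataset  count
0      c4      3
1   mnist      3
2    wiki      3
3   cifar      1
add column count_x4 = t['count'] * 4:
  dataset  count  count_x4
0      c4      3        12
1   mnist      3        12
2    wiki      3        12
3   cifar      1         4
So min() = 4.

4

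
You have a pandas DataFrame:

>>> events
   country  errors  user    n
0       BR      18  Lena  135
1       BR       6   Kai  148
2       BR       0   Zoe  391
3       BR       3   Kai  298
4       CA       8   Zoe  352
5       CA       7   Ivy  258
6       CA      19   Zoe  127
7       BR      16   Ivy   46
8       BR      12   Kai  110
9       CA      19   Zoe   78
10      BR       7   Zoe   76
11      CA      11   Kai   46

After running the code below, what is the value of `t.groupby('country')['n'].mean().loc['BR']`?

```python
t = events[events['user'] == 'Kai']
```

185.333333333

filter rows where user == 'Kai':
   country  errors user    n
1       BR       6  Kai  148
3       BR       3  Kai  298
8       BR      12  Kai  110
11      CA      11  Kai   46
group by country, mean of n:
country
BR    185.333333
CA     46.000000
Name: n, dtype: float64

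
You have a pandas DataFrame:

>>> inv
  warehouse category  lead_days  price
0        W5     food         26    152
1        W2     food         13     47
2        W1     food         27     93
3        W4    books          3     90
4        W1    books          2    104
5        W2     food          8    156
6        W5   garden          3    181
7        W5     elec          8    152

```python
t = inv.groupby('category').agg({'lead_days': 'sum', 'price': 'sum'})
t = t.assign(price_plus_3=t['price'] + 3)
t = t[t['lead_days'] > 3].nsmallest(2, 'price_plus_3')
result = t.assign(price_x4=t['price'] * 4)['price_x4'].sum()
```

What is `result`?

1384

group by category: sum(lead_days), sum(price):
          lead_days  price
category                  
books             5    194
elec              8    152
food             74    448
garden            3    181
add column price_plus_3 = t['price'] + 3:
          lead_days  price  price_plus_3
category                                
books             5    194           197
elec              8    152           155
food             74    448           451
garden            3    181           184
filter rows where lead_days > 3:
          lead_days  price  price_plus_3
category                                
books             5    194           197
elec              8    152           155
food             74    448           451
take 2 rows with smallest price_plus_3:
          lead_days  price  price_plus_3
category                                
elec              8    152           155
books             5    194           197
add column price_x4 = t['price'] * 4:
          lead_days  price  price_plus_3  price_x4
category                                          
elec              8    152           155       608
books             5    194           197       776
The sum of column 'price_x4' is 1384.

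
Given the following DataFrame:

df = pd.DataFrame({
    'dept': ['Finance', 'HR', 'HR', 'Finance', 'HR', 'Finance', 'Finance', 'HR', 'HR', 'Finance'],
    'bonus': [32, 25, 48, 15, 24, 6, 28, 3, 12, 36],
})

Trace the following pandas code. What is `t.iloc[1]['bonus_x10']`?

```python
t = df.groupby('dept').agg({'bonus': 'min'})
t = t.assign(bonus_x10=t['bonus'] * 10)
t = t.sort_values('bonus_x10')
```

group by dept, min of bonus:
         bonus
dept          
Finance      6
HR           3
add column bonus_x10 = t['bonus'] * 10:
         bonus  bonus_x10
dept                     
Finance      6         60
HR           3         30
sort by bonus_x10:
         bonus  bonus_x10
dept                     
HR           3         30
Finance      6         60
The value at position 1, column 'bonus_x10' is 60.

60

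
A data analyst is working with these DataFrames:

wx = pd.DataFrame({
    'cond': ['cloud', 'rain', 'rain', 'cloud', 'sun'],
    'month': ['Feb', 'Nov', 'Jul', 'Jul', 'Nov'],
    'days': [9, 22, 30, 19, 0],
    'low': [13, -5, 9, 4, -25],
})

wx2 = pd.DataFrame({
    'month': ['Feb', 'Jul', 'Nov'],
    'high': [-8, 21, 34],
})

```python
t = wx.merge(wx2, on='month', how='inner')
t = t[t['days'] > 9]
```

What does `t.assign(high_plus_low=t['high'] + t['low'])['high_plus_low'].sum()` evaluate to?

merge on 'month' (how='inner') → 5 rows:
    cond month  days  low  high
0  cloud   Feb     9   13    -8
1   rain   Nov    22   -5    34
2   rain   Jul    30    9    21
3  cloud   Jul    19    4    21
4    sun   Nov     0  -25    34
filter rows where days > 9:
    cond month  days  low  high
1   rain   Nov    22   -5    34
2   rain   Jul    30    9    21
3  cloud   Jul    19    4    21
add column high_plus_low = t['high'] + t['low']:
    cond month  days  low  high  high_plus_low
1   rain   Nov    22   -5    34             29
2   rain   Jul    30    9    21             30
3  cloud   Jul    19    4    21             25
Taking the sum of column 'high_plus_low' gives 84.

84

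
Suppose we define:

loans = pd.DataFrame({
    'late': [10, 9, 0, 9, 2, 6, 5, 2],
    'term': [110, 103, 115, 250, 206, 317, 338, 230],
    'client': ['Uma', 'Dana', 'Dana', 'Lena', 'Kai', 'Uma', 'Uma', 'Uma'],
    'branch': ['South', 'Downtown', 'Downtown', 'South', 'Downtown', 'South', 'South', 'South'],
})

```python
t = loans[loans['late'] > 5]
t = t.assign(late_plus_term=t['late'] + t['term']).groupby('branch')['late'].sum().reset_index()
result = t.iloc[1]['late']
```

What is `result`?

filter rows where late > 5:
   late  term client    branch
0    10   110    Uma     South
1     9   103   Dana  Downtown
3     9   250   Lena     South
5     6   317    Uma     South
add column late_plus_term = t['late'] + t['term']:
   late  term client    branch  late_plus_term
0    10   110    Uma     South             120
1     9   103   Dana  Downtown             112
3     9   250   Lena     South             259
5     6   317    Uma     South             323
group by branch, sum of late:
branch
Downtown     9
South       25
Name: late, dtype: int64
reset_index():
     branch  late
0  Downtown     9
1     South    25
Finally, value at position 1, column 'late' = 25.

25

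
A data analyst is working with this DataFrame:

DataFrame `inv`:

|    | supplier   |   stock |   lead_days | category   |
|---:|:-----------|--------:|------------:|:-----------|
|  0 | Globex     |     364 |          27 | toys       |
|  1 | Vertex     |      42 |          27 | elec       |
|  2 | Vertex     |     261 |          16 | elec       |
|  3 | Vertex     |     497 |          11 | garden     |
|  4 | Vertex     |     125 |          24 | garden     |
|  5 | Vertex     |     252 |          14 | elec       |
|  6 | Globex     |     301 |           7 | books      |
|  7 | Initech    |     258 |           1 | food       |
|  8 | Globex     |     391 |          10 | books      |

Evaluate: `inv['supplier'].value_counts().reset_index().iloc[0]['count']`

value_counts of supplier:
supplier
Vertex     5
Globex     3
Initech    1
Name: count, dtype: int64
reset_index():
  supplier  count
0   Vertex      5
1   Globex      3
2  Initech      1
Hence 5.

5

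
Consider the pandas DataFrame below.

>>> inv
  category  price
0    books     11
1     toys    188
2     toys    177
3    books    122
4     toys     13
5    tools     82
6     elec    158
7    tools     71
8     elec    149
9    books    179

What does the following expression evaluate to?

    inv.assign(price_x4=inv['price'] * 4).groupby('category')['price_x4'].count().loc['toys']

add column price_x4 = inv['price'] * 4:
  category  price  price_x4
0    books     11        44
1     toys    188       752
2     toys    177       708
3    books    122       488
4     toys     13        52
5    tools     82       328
6     elec    158       632
7    tools     71       284
8     elec    149       596
9    books    179       716
group by category, count of price_x4:
category
books    3
elec     2
tools    2
toys     3
Name: price_x4, dtype: int64

3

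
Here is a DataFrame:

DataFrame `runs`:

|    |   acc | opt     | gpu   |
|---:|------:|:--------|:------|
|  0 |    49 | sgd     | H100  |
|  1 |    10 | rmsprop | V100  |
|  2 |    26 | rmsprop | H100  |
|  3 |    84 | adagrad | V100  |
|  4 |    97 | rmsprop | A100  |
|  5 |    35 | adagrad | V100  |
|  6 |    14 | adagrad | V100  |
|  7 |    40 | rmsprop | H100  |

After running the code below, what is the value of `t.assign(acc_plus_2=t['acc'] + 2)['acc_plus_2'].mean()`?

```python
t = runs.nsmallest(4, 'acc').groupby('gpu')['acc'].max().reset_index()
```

32.5

take 4 rows with smallest acc:
   acc      opt   gpu
1   10  rmsprop  V100
6   14  adagrad  V100
2   26  rmsprop  H100
5   35  adagrad  V100
group by gpu, max of acc:
gpu
H100    26
V100    35
Name: acc, dtype: int64
reset_index():
    gpu  acc
0  H100   26
1  V100   35
add column acc_plus_2 = t['acc'] + 2:
    gpu  acc  acc_plus_2
0  H100   26          28
1  V100   35          37
Then the mean of column 'acc_plus_2': 32.5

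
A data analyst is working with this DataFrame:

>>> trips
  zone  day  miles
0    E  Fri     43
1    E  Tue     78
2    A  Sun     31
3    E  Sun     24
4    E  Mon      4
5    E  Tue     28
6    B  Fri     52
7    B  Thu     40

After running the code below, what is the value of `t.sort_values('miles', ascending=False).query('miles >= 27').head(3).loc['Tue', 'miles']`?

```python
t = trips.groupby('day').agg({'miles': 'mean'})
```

53.0

group by day, mean of miles:
     miles
day       
Fri   47.5
Mon    4.0
Sun   27.5
Thu   40.0
Tue   53.0
sort by miles descending:
     miles
day       
Tue   53.0
Fri   47.5
Thu   40.0
Sun   27.5
Mon    4.0
filter rows where miles >= 27:
     miles
day       
Tue   53.0
Fri   47.5
Thu   40.0
Sun   27.5
take first 3 rows:
     miles
day       
Tue   53.0
Fri   47.5
Thu   40.0
Finally, value at row 'Tue', column 'miles' = 53.0.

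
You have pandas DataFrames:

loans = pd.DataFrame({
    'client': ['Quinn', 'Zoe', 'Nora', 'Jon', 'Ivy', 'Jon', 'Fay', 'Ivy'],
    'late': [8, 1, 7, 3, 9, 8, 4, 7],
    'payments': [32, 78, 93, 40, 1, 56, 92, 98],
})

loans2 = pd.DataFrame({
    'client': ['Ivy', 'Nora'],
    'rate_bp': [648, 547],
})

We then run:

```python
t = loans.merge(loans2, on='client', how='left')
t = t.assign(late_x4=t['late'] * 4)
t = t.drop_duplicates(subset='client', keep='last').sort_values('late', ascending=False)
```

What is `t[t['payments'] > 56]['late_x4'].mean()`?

merge on 'client' (how='left') → 8 rows:
  client  late  payments  rate_bp
0  Quinn     8        32      NaN
1    Zoe     1        78      NaN
2   Nora     7        93    547.0
3    Jon     3        40      NaN
4    Ivy     9         1    648.0
5    Jon     8        56      NaN
6    Fay     4        92      NaN
7    Ivy     7        98    648.0
add column late_x4 = t['late'] * 4:
  client  late  payments  rate_bp  late_x4
0  Quinn     8        32      NaN       32
1    Zoe     1        78      NaN        4
2   Nora     7        93    547.0       28
3    Jon     3        40      NaN       12
4    Ivy     9         1    648.0       36
5    Jon     8        56      NaN       32
6    Fay     4        92      NaN       16
7    Ivy     7        98    648.0       28
drop duplicate client (keep=last):
  client  late  payments  rate_bp  late_x4
0  Quinn     8        32      NaN       32
1    Zoe     1        78      NaN        4
2   Nora     7        93    547.0       28
5    Jon     8        56      NaN       32
6    Fay     4        92      NaN       16
7    Ivy     7        98    648.0       28
sort by late descending:
  client  late  payments  rate_bp  late_x4
0  Quinn     8        32      NaN       32
5    Jon     8        56      NaN       32
2   Nora     7        93    547.0       28
7    Ivy     7        98    648.0       28
6    Fay     4        92      NaN       16
1    Zoe     1        78      NaN        4
filter rows where payments > 56:
  client  late  payments  rate_bp  late_x4
2   Nora     7        93    547.0       28
7    Ivy     7        98    648.0       28
6    Fay     4        92      NaN       16
1    Zoe     1        78      NaN        4
Reading off the mean of column 'late_x4', we get 19.0.

19.0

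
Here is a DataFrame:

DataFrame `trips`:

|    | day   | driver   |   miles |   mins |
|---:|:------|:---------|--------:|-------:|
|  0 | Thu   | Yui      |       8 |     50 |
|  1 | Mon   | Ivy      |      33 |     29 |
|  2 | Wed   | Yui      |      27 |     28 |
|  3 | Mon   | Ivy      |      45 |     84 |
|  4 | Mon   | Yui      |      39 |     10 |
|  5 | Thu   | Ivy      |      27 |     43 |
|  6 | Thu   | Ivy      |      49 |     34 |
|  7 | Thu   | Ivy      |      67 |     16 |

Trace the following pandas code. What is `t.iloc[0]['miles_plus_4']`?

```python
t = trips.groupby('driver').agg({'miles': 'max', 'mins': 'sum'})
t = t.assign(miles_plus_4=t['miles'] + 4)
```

group by driver: max(miles), sum(mins):
        miles  mins
driver             
Ivy        67   206
Yui        39    88
add column miles_plus_4 = t['miles'] + 4:
        miles  mins  miles_plus_4
driver                           
Ivy        67   206            71
Yui        39    88            43
Taking the value at position 0, column 'miles_plus_4' gives 71.

71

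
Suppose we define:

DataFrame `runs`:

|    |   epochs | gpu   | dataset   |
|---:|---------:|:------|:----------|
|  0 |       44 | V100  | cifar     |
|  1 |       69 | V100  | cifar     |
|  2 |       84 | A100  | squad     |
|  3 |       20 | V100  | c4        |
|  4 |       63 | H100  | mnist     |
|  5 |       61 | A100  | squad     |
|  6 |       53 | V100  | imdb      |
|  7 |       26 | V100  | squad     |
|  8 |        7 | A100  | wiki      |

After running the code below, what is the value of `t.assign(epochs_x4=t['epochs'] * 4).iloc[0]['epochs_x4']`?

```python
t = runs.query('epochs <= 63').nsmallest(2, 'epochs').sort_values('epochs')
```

28

filter rows where epochs <= 63:
   epochs   gpu dataset
0      44  V100   cifar
3      20  V100      c4
4      63  H100   mnist
5      61  A100   squad
6      53  V100    imdb
7      26  V100   squad
8       7  A100    wiki
take 2 rows with smallest epochs:
   epochs   gpu dataset
8       7  A100    wiki
3      20  V100      c4
sort by epochs:
   epochs   gpu dataset
8       7  A100    wiki
3      20  V100      c4
add column epochs_x4 = t['epochs'] * 4:
   epochs   gpu dataset  epochs_x4
8       7  A100    wiki         28
3      20  V100      c4         80
Finally, value at position 0, column 'epochs_x4' = 28.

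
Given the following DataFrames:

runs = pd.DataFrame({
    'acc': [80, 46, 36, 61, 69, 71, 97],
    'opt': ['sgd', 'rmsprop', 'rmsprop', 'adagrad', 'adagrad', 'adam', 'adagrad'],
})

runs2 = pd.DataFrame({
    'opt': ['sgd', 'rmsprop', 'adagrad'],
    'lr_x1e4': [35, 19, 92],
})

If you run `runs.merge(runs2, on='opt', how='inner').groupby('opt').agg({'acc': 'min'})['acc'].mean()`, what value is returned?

59.0

merge on 'opt' (how='inner') → 6 rows:
   acc      opt  lr_x1e4
0   80      sgd       35
1   46  rmsprop       19
2   36  rmsprop       19
3   61  adagrad       92
4   69  adagrad       92
5   97  adagrad       92
group by opt, min of acc:
         acc
opt         
adagrad   61
rmsprop   36
sgd       80
Finally, mean of column 'acc' = 59.0.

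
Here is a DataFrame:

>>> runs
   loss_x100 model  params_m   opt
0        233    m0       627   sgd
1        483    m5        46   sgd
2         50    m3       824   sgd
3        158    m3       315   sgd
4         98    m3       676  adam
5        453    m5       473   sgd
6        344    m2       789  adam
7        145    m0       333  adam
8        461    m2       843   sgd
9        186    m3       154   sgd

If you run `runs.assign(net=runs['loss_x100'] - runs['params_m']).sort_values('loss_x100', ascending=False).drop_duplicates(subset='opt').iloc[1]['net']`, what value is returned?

-445

add column net = runs['loss_x100'] - runs['params_m']:
   loss_x100 model  params_m   opt  net
0        233    m0       627   sgd -394
1        483    m5        46   sgd  437
2         50    m3       824   sgd -774
3        158    m3       315   sgd -157
4         98    m3       676  adam -578
5        453    m5       473   sgd  -20
6        344    m2       789  adam -445
7        145    m0       333  adam -188
8        461    m2       843   sgd -382
9        186    m3       154   sgd   32
sort by loss_x100 descending:
   loss_x100 model  params_m   opt  net
1        483    m5        46   sgd  437
8        461    m2       843   sgd -382
5        453    m5       473   sgd  -20
6        344    m2       789  adam -445
0        233    m0       627   sgd -394
9        186    m3       154   sgd   32
3        158    m3       315   sgd -157
7        145    m0       333  adam -188
4         98    m3       676  adam -578
2         50    m3       824   sgd -774
drop duplicate opt (keep=first):
   loss_x100 model  params_m   opt  net
1        483    m5        46   sgd  437
6        344    m2       789  adam -445
So iloc[1]['net'] = -445.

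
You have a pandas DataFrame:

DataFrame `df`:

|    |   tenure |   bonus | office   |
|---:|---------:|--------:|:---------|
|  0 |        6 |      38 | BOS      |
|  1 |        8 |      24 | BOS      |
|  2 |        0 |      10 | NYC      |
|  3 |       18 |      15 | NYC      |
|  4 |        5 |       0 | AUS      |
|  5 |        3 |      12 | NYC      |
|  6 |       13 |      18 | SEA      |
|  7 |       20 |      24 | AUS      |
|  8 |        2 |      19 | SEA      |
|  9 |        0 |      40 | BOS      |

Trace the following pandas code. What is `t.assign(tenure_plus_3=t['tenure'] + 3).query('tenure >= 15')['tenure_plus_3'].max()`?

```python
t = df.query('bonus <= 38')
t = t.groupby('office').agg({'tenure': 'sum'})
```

28

filter rows where bonus <= 38:
   tenure  bonus office
0       6     38    BOS
1       8     24    BOS
2       0     10    NYC
3      18     15    NYC
4       5      0    AUS
5       3     12    NYC
6      13     18    SEA
7      20     24    AUS
8       2     19    SEA
group by office, sum of tenure:
        tenure
office        
AUS         25
BOS         14
NYC         21
SEA         15
add column tenure_plus_3 = t['tenure'] + 3:
        tenure  tenure_plus_3
office                       
AUS         25             28
BOS         14             17
NYC         21             24
SEA         15             18
filter rows where tenure >= 15:
        tenure  tenure_plus_3
office                       
AUS         25             28
NYC         21             24
SEA         15             18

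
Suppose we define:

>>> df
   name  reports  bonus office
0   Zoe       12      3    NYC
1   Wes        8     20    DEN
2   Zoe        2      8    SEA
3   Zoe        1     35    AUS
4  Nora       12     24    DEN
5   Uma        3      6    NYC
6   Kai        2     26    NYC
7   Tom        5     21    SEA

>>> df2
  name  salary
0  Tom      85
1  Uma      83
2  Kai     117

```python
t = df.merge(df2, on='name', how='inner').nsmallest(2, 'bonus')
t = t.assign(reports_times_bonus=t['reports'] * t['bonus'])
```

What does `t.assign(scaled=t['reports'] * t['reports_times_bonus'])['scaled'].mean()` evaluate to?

289.5

merge on 'name' (how='inner') → 3 rows:
  name  reports  bonus office  salary
0  Uma        3      6    NYC      83
1  Kai        2     26    NYC     117
2  Tom        5     21    SEA      85
take 2 rows with smallest bonus:
  name  reports  bonus office  salary
0  Uma        3      6    NYC      83
2  Tom        5     21    SEA      85
add column reports_times_bonus = t['reports'] * t['bonus']:
  name  reports  bonus office  salary  reports_times_bonus
0  Uma        3      6    NYC      83                   18
2  Tom        5     21    SEA      85                  105
add column scaled = t['reports'] * t['reports_times_bonus']:
  name  reports  bonus office  salary  reports_times_bonus  scaled
0  Uma        3      6    NYC      83                   18      54
2  Tom        5     21    SEA      85                  105     525
The mean of column 'scaled' is 289.5.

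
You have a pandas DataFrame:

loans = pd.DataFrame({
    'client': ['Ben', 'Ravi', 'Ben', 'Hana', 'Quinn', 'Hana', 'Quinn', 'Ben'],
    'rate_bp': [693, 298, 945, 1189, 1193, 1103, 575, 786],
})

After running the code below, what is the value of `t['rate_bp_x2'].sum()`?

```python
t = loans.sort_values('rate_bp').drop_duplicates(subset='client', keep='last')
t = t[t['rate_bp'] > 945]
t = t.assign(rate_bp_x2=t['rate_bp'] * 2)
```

4764

sort by rate_bp:
  client  rate_bp
1   Ravi      298
6  Quinn      575
0    Ben      693
7    Ben      786
2    Ben      945
5   Hana     1103
3   Hana     1189
4  Quinn     1193
drop duplicate client (keep=last):
  client  rate_bp
1   Ravi      298
2    Ben      945
3   Hana     1189
4  Quinn     1193
filter rows where rate_bp > 945:
  client  rate_bp
3   Hana     1189
4  Quinn     1193
add column rate_bp_x2 = t['rate_bp'] * 2:
  client  rate_bp  rate_bp_x2
3   Hana     1189        2378
4  Quinn     1193        2386
So sum() = 4764.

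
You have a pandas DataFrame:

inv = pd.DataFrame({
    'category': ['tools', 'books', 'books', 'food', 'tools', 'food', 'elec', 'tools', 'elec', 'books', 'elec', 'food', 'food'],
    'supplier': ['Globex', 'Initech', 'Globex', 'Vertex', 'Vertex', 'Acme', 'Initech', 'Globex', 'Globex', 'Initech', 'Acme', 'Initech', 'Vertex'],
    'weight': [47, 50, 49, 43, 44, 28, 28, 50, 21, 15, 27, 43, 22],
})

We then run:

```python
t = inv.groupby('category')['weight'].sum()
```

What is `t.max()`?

141

group by category, sum of weight:
category
books    114
elec      76
food     136
tools    141
Name: weight, dtype: int64
max of the resulting series → 141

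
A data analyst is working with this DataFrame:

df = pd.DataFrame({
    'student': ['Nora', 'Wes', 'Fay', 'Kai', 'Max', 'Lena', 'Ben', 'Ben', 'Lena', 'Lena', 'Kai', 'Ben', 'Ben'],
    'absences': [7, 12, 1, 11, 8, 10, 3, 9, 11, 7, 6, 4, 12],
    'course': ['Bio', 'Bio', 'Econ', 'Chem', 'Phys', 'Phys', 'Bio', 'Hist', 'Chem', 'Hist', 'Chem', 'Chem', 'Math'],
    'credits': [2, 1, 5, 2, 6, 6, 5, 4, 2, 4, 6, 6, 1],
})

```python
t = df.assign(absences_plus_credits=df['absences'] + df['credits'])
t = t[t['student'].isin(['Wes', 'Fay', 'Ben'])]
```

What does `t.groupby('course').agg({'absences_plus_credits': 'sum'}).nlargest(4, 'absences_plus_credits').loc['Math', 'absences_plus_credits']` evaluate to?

add column absences_plus_credits = df['absences'] + df['credits']:
   student  absences course  credits  absences_plus_credits
0     Nora         7    Bio        2                      9
1      Wes        12    Bio        1                     13
2      Fay         1   Econ        5                      6
3      Kai        11   Chem        2                     13
4      Max         8   Phys        6                     14
5     Lena        10   Phys        6                     16
6      Ben         3    Bio        5                      8
7      Ben         9   Hist        4                     13
8     Lena        11   Chem        2                     13
9     Lena         7   Hist        4                     11
10     Kai         6   Chem        6                     12
11     Ben         4   Chem        6                     10
12     Ben        12   Math        1                     13
filter rows where student in ['Wes', 'Fay', 'Ben']:
   student  absences course  credits  absences_plus_credits
1      Wes        12    Bio        1                     13
2      Fay         1   Econ        5                      6
6      Ben         3    Bio        5                      8
7      Ben         9   Hist        4                     13
11     Ben         4   Chem        6                     10
12     Ben        12   Math        1                     13
group by course, sum of absences_plus_credits:
        absences_plus_credits
course                       
Bio                        21
Chem                       10
Econ                        6
Hist                       13
Math                       13
take 4 rows with largest absences_plus_credits:
        absences_plus_credits
course                       
Bio                        21
Hist                       13
Math                       13
Chem                       10
value at row 'Math', column 'absences_plus_credits' → 13

13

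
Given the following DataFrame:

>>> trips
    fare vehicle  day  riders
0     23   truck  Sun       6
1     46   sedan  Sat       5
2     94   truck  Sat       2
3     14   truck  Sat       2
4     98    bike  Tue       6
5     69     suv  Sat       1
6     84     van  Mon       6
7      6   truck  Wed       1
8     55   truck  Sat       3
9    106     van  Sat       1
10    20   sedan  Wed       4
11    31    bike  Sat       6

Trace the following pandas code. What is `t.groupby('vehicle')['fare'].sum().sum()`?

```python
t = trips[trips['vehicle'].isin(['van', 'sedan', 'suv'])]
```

filter rows where vehicle in ['van', 'sedan', 'suv']:
    fare vehicle  day  riders
1     46   sedan  Sat       5
5     69     suv  Sat       1
6     84     van  Mon       6
9    106     van  Sat       1
10    20   sedan  Wed       4
group by vehicle, sum of fare:
vehicle
sedan     66
suv       69
van      190
Name: fare, dtype: int64
Taking the sum of the resulting series gives 325.

325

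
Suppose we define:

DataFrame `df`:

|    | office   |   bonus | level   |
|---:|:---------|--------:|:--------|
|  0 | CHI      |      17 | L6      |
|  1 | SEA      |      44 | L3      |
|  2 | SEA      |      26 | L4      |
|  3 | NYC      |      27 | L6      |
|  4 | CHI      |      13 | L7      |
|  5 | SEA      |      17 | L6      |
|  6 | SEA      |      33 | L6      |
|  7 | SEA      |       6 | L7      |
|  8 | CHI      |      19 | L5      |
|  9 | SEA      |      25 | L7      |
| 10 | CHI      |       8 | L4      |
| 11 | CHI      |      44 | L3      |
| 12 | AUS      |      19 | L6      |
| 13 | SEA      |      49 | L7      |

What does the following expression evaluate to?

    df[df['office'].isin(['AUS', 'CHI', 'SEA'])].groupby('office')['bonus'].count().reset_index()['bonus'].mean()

4.33333333333

filter rows where office in ['AUS', 'CHI', 'SEA']:
   office  bonus level
0     CHI     17    L6
1     SEA     44    L3
2     SEA     26    L4
4     CHI     13    L7
5     SEA     17    L6
6     SEA     33    L6
7     SEA      6    L7
8     CHI     19    L5
9     SEA     25    L7
10    CHI      8    L4
11    CHI     44    L3
12    AUS     19    L6
13    SEA     49    L7
group by office, count of bonus:
office
AUS    1
CHI    5
SEA    7
Name: bonus, dtype: int64
reset_index():
  office  bonus
0    AUS      1
1    CHI      5
2    SEA      7
mean of column 'bonus' → 4.33333333333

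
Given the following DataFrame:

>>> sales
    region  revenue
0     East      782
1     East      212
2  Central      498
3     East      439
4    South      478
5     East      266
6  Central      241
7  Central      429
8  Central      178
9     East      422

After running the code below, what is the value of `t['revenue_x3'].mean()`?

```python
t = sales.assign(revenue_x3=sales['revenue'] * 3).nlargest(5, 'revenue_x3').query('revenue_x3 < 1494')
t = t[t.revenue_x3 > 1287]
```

1375.5

add column revenue_x3 = sales['revenue'] * 3:
    region  revenue  revenue_x3
0     East      782        2346
1     East      212         636
2  Central      498        1494
3     East      439        1317
4    South      478        1434
5     East      266         798
6  Central      241         723
7  Central      429        1287
8  Central      178         534
9     East      422        1266
take 5 rows with largest revenue_x3:
    region  revenue  revenue_x3
0     East      782        2346
2  Central      498        1494
4    South      478        1434
3     East      439        1317
7  Central      429        1287
filter rows where revenue_x3 < 1494:
    region  revenue  revenue_x3
4    South      478        1434
3     East      439        1317
7  Central      429        1287
filter rows where revenue_x3 > 1287:
  region  revenue  revenue_x3
4  South      478        1434
3   East      439        1317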